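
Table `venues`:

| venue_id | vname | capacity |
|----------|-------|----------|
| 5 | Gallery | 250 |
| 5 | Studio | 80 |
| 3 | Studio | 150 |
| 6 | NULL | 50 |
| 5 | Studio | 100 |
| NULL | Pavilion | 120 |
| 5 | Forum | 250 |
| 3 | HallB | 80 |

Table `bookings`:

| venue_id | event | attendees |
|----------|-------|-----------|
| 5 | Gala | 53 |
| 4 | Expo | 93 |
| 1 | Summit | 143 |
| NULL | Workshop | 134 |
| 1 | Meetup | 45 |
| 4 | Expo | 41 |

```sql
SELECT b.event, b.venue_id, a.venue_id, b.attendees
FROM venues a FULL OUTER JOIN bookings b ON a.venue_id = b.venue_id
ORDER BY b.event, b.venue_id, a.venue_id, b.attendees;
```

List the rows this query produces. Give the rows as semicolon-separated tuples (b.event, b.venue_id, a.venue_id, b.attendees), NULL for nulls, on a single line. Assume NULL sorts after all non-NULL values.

FULL OUTER JOIN keeps every row from both sides; unmatched rows get NULL for the other side's columns.
Matching on a.venue_id = b.venue_id. A NULL in a compared column never satisfies the condition.
- venue_id=5: 1 matching b row(s), so 1 row(s) emitted.
- venue_id=5: 1 matching b row(s), so 1 row(s) emitted.
- venue_id=3: no b row matches, row kept with b columns NULL.
- venue_id=6: no b row matches, row kept with b columns NULL.
- venue_id=5: 1 matching b row(s), so 1 row(s) emitted.
- venue_id=NULL: no b row matches, row kept with b columns NULL.
- venue_id=5: 1 matching b row(s), so 1 row(s) emitted.
- venue_id=3: no b row matches, row kept with b columns NULL.
- 5 b row(s) had no a match → kept, a columns NULL.

(Expo, 4, NULL, 41); (Expo, 4, NULL, 93); (Gala, 5, 5, 53); (Gala, 5, 5, 53); (Gala, 5, 5, 53); (Gala, 5, 5, 53); (Meetup, 1, NULL, 45); (Summit, 1, NULL, 143); (Workshop, NULL, NULL, 134); (NULL, NULL, 3, NULL); (NULL, NULL, 3, NULL); (NULL, NULL, 6, NULL); (NULL, NULL, NULL, NULL)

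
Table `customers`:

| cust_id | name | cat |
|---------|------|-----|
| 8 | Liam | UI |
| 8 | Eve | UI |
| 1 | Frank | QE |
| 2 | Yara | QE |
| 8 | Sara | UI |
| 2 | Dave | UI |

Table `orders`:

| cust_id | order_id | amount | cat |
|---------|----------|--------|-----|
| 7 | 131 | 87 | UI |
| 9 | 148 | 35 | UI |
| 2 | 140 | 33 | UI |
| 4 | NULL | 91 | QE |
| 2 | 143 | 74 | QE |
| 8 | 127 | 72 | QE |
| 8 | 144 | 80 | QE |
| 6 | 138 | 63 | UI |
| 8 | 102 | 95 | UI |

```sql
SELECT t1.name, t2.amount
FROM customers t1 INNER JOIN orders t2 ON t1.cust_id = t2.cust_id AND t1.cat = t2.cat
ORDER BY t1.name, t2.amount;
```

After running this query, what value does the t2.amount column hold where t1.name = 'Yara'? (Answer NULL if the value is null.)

74

INNER JOIN keeps only pairs where the ON condition holds.
Matching on t1.cust_id = t2.cust_id AND t1.cat = t2.cat.
- t1 row (cust_id=8, cat=UI): matches 1 t2 row(s) → 1 output row(s).
- t1 row (cust_id=8, cat=UI): matches 1 t2 row(s) → 1 output row(s).
- t1 row (cust_id=1, cat=QE): no match → dropped.
- t1 row (cust_id=2, cat=QE): matches 1 t2 row(s) → 1 output row(s).
- t1 row (cust_id=8, cat=UI): matches 1 t2 row(s) → 1 output row(s).
- t1 row (cust_id=2, cat=UI): matches 1 t2 row(s) → 1 output row(s).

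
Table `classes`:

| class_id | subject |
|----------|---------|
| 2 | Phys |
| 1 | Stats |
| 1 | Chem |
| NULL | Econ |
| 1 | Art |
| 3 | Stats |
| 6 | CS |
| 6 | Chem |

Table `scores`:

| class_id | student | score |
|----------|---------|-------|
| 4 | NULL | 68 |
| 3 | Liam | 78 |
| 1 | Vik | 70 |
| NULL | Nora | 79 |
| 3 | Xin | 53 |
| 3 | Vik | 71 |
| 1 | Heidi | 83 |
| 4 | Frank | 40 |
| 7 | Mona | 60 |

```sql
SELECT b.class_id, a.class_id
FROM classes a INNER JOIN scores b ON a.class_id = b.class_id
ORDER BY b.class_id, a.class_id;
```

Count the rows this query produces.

INNER JOIN keeps only pairs where the ON condition holds.
Matching on a.class_id = b.class_id. A NULL in a compared column never satisfies the condition.
Matched pairs: 9.
Total: 9 rows.

9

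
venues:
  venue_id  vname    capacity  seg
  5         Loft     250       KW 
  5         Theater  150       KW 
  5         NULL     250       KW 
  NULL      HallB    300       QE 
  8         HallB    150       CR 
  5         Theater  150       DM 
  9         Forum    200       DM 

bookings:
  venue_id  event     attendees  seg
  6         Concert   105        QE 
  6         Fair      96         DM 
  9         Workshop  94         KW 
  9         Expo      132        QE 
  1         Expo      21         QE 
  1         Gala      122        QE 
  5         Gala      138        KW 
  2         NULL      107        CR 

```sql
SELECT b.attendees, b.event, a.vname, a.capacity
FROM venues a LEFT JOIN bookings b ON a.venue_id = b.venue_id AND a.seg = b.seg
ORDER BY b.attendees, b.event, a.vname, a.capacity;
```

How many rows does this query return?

LEFT JOIN keeps every row from `venues`; unmatched rows get NULL for `bookings`'s columns.
Matching on a.venue_id = b.venue_id AND a.seg = b.seg. A NULL in a compared column never satisfies the condition.
- a[0] venue_id=5, seg=KW → 1 match(es) in b → 1 row(s).
- a[1] venue_id=5, seg=KW → 1 match(es) in b → 1 row(s).
- a[2] venue_id=5, seg=KW → 1 match(es) in b → 1 row(s).
- a[3] venue_id=NULL, seg=QE → no match; kept with NULLs on the b side.
- a[4] venue_id=8, seg=CR → no match; kept with NULLs on the b side.
- a[5] venue_id=5, seg=DM → no match; kept with NULLs on the b side.
- a[6] venue_id=9, seg=DM → no match; kept with NULLs on the b side.
Total: 3 matched + 4 padded = 7 rows.

7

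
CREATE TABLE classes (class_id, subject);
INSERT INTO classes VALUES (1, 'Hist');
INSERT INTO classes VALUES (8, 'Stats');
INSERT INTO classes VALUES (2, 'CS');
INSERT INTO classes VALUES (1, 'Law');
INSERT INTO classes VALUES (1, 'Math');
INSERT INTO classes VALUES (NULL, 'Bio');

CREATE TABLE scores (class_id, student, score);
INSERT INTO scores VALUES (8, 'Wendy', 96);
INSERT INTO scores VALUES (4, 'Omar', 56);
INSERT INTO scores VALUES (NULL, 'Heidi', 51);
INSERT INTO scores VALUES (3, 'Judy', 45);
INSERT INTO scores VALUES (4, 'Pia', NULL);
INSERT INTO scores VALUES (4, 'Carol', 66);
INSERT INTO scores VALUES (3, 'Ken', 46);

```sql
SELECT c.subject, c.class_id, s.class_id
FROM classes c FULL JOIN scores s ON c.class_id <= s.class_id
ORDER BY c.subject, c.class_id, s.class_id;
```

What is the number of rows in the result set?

27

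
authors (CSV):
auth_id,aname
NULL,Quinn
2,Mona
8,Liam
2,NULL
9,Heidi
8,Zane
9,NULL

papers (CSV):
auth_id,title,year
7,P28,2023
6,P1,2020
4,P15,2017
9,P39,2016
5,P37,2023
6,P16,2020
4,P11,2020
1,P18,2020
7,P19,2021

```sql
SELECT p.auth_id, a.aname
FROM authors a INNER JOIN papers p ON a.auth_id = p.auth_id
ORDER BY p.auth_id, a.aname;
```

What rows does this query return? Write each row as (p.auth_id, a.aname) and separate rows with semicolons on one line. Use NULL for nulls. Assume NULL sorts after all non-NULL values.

(9, Heidi); (9, NULL)

INNER JOIN keeps only pairs where the ON condition holds.
Matching on a.auth_id = p.auth_id. A NULL in a compared column never satisfies the condition.
Matched pairs: 2.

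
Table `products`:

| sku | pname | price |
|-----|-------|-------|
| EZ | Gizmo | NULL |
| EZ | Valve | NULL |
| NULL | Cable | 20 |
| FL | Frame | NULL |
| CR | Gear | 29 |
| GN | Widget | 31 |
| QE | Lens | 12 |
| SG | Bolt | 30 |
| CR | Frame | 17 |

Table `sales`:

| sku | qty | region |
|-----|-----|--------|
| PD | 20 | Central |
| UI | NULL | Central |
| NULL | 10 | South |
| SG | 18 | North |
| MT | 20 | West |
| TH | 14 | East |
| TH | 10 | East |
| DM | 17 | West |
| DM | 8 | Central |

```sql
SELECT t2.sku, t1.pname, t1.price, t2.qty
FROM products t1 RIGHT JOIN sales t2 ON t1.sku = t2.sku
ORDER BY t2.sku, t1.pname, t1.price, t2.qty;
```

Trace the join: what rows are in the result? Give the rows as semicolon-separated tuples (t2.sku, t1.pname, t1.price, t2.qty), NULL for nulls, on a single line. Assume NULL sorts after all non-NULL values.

RIGHT JOIN keeps every row from `sales`; unmatched rows get NULL for `products`'s columns.
Matching on t1.sku = t2.sku. A NULL in a compared column never satisfies the condition.
- t1 (sku=EZ) has no partner in t2.
- t1 (sku=EZ) has no partner in t2.
- t1 (sku=NULL) has no partner in t2.
- t1 (sku=FL) has no partner in t2.
- t1 (sku=CR) has no partner in t2.
- t1 (sku=GN) has no partner in t2.
- t1 (sku=QE) has no partner in t2.
- t1 (sku=SG) pairs with 1 row(s) of t2.
- t1 (sku=CR) has no partner in t2.
- 8 t2 row(s) had no t1 match → kept, t1 columns NULL.
After projecting and ordering:
t2.sku | t1.pname | t1.price | t2.qty
DM | NULL | NULL | 8
DM | NULL | NULL | 17
MT | NULL | NULL | 20
PD | NULL | NULL | 20
SG | Bolt | 30 | 18
TH | NULL | NULL | 10
TH | NULL | NULL | 14
UI | NULL | NULL | NULL
NULL | NULL | NULL | 10

(DM, NULL, NULL, 8); (DM, NULL, NULL, 17); (MT, NULL, NULL, 20); (PD, NULL, NULL, 20); (SG, Bolt, 30, 18); (TH, NULL, NULL, 10); (TH, NULL, NULL, 14); (UI, NULL, NULL, NULL); (NULL, NULL, NULL, 10)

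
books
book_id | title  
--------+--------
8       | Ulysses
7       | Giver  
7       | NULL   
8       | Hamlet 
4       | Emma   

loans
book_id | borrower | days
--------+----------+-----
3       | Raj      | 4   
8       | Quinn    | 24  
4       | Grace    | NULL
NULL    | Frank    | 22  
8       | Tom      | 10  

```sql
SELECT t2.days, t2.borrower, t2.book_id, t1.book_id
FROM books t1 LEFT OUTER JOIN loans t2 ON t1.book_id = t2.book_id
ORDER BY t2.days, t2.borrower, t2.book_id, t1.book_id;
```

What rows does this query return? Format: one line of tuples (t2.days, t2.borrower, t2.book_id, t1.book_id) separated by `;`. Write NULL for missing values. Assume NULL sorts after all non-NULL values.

LEFT JOIN keeps every row from `books`; unmatched rows get NULL for `loans`'s columns.
Matching on t1.book_id = t2.book_id. A NULL in a compared column never satisfies the condition.
Matched pairs: 5; unmatched t1 rows kept: 2.

(10, Tom, 8, 8); (10, Tom, 8, 8); (24, Quinn, 8, 8); (24, Quinn, 8, 8); (NULL, Grace, 4, 4); (NULL, NULL, NULL, 7); (NULL, NULL, NULL, 7)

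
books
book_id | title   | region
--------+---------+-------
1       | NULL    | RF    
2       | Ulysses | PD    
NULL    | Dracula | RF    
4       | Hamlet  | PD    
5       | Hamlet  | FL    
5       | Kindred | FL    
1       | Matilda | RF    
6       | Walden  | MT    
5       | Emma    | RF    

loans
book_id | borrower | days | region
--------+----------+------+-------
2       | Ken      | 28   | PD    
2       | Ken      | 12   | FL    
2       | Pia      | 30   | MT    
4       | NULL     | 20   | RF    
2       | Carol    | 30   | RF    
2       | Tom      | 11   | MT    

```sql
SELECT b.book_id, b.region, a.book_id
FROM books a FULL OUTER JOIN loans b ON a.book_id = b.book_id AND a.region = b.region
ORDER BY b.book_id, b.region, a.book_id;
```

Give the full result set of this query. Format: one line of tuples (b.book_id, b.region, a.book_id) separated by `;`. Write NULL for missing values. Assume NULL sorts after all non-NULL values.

(2, FL, NULL); (2, MT, NULL); (2, MT, NULL); (2, PD, 2); (2, RF, NULL); (4, RF, NULL); (NULL, NULL, 1); (NULL, NULL, 1); (NULL, NULL, 4); (NULL, NULL, 5); (NULL, NULL, 5); (NULL, NULL, 5); (NULL, NULL, 6); (NULL, NULL, NULL)

FULL OUTER JOIN keeps every row from both sides; unmatched rows get NULL for the other side's columns.
Matching on a.book_id = b.book_id AND a.region = b.region. A NULL in a compared column never satisfies the condition.
Matched pairs: 1; unmatched a rows kept: 8; unmatched b rows kept: 5.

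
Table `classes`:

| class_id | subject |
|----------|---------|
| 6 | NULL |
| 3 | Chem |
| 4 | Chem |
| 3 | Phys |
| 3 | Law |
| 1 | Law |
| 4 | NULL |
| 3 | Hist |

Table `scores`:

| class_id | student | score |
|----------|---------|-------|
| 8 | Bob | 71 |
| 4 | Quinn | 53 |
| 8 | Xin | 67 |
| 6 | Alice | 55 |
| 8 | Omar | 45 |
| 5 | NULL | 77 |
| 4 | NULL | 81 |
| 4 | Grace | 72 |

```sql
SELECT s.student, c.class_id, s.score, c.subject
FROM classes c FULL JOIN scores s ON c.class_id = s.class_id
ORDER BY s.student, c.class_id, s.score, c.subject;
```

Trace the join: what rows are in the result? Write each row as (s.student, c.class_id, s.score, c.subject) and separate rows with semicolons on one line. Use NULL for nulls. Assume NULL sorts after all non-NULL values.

(Alice, 6, 55, NULL); (Bob, NULL, 71, NULL); (Grace, 4, 72, Chem); (Grace, 4, 72, NULL); (Omar, NULL, 45, NULL); (Quinn, 4, 53, Chem); (Quinn, 4, 53, NULL); (Xin, NULL, 67, NULL); (NULL, 1, NULL, Law); (NULL, 3, NULL, Chem); (NULL, 3, NULL, Hist); (NULL, 3, NULL, Law); (NULL, 3, NULL, Phys); (NULL, 4, 81, Chem); (NULL, 4, 81, NULL); (NULL, NULL, 77, NULL)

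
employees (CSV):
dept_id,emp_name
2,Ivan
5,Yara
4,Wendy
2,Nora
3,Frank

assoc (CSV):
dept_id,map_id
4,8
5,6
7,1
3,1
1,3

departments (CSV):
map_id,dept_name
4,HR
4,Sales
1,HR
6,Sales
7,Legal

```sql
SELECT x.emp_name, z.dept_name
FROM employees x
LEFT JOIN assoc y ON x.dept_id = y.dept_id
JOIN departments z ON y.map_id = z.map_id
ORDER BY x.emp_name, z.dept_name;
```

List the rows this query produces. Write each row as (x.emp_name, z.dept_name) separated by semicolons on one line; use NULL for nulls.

(Frank, HR); (Yara, Sales)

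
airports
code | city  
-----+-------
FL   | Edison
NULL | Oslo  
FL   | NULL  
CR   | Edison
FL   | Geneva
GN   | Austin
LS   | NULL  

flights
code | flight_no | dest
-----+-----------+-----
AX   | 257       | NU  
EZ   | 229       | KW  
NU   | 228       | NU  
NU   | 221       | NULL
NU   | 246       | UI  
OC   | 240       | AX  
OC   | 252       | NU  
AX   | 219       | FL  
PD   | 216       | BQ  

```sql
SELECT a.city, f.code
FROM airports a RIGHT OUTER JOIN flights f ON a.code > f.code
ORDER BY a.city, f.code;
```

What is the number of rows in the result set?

23

RIGHT JOIN keeps every row from `flights`; unmatched rows get NULL for `airports`'s columns.
Matching on a.code > f.code. A NULL in a compared column never satisfies the condition.
- a (code=FL) pairs with 3 row(s) of f.
- a (code=NULL) has no partner in f.
- a (code=FL) pairs with 3 row(s) of f.
- a (code=CR) pairs with 2 row(s) of f.
- a (code=FL) pairs with 3 row(s) of f.
- a (code=GN) pairs with 3 row(s) of f.
- a (code=LS) pairs with 3 row(s) of f.
- 6 f row(s) had no a match → kept, a columns NULL.
Total: 17 matched + 6 padded = 23 rows.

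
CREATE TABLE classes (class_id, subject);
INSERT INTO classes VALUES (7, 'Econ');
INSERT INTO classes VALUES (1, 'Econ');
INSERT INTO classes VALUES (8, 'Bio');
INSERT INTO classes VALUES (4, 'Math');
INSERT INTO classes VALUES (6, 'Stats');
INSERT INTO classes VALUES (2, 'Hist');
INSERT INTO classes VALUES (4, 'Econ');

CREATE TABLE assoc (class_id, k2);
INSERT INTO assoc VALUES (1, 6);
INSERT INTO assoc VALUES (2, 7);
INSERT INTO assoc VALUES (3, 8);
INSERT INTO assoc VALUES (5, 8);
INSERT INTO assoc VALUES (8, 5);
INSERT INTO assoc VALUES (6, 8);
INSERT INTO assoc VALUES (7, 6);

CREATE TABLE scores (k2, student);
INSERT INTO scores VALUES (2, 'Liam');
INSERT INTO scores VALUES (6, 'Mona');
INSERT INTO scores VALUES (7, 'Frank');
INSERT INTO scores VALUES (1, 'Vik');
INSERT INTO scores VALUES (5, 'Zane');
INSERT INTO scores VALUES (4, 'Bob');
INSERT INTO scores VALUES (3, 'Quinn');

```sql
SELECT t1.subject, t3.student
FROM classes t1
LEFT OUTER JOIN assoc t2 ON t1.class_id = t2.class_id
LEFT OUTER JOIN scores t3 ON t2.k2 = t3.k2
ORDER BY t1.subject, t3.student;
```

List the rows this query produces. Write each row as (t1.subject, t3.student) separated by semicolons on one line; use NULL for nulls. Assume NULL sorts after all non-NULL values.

Evaluate left to right. First `classes t1 LEFT JOIN assoc t2` on class_id: 7 row(s).
Then LEFT JOIN `scores t3` on k2: each of those 7 rows is kept; rows whose t2.k2 has no match in t3 get NULL for t3's columns.

(Bio, Zane); (Econ, Mona); (Econ, Mona); (Econ, NULL); (Hist, Frank); (Math, NULL); (Stats, NULL)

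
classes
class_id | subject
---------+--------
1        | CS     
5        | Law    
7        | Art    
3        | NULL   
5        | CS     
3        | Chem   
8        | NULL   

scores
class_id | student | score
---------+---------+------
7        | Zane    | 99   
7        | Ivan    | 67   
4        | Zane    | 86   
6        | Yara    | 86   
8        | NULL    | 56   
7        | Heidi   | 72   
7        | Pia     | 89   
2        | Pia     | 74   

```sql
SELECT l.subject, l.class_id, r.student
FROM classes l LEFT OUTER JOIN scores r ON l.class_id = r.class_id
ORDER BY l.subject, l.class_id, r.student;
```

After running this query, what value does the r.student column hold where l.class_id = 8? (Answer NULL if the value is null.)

NULL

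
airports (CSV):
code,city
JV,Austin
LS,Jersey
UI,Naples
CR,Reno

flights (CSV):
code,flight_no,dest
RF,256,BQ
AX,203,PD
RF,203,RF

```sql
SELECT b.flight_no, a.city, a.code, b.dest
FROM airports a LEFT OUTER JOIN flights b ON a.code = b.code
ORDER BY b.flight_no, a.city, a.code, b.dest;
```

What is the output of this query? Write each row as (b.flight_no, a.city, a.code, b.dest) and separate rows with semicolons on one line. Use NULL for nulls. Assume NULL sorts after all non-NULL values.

(NULL, Austin, JV, NULL); (NULL, Jersey, LS, NULL); (NULL, Naples, UI, NULL); (NULL, Reno, CR, NULL)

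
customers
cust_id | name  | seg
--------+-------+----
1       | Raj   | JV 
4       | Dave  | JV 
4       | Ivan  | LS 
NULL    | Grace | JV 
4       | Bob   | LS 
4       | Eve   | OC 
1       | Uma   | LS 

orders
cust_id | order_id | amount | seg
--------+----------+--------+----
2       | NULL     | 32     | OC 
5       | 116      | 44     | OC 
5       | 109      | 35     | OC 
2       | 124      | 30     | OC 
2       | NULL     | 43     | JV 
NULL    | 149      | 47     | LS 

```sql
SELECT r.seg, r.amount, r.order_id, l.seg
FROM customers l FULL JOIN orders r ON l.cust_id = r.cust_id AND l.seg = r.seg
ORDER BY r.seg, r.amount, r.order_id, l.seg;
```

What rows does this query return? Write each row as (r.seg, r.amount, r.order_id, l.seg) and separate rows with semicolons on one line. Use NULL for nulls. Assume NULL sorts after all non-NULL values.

FULL OUTER JOIN keeps every row from both sides; unmatched rows get NULL for the other side's columns.
Matching on l.cust_id = r.cust_id AND l.seg = r.seg. A NULL in a compared column never satisfies the condition.
Matched pairs: 0; unmatched l rows kept: 7; unmatched r rows kept: 6.

(JV, 43, NULL, NULL); (LS, 47, 149, NULL); (OC, 30, 124, NULL); (OC, 32, NULL, NULL); (OC, 35, 109, NULL); (OC, 44, 116, NULL); (NULL, NULL, NULL, JV); (NULL, NULL, NULL, JV); (NULL, NULL, NULL, JV); (NULL, NULL, NULL, LS); (NULL, NULL, NULL, LS); (NULL, NULL, NULL, LS); (NULL, NULL, NULL, OC)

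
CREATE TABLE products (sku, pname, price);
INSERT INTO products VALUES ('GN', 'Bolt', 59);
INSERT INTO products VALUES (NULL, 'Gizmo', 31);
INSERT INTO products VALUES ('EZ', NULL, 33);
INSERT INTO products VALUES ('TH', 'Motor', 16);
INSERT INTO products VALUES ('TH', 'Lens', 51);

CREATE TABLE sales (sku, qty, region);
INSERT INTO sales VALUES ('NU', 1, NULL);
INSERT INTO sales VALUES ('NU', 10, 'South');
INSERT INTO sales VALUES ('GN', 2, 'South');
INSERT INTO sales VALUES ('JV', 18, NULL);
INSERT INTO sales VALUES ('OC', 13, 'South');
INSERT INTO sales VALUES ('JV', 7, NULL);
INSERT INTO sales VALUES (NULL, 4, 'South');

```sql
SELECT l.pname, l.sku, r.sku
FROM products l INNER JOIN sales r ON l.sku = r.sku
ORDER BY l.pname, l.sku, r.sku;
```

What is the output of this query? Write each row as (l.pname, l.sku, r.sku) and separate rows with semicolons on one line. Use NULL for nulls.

INNER JOIN keeps only pairs where the ON condition holds.
Matching on l.sku = r.sku. A NULL in a compared column never satisfies the condition.
Matched pairs: 1.

(Bolt, GN, GN)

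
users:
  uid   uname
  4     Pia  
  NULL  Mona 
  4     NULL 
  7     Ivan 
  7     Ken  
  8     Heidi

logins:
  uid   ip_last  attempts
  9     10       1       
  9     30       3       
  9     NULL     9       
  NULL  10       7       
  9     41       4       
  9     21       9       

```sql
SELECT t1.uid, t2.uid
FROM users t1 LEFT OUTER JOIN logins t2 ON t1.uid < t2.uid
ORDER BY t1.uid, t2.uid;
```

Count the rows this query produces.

26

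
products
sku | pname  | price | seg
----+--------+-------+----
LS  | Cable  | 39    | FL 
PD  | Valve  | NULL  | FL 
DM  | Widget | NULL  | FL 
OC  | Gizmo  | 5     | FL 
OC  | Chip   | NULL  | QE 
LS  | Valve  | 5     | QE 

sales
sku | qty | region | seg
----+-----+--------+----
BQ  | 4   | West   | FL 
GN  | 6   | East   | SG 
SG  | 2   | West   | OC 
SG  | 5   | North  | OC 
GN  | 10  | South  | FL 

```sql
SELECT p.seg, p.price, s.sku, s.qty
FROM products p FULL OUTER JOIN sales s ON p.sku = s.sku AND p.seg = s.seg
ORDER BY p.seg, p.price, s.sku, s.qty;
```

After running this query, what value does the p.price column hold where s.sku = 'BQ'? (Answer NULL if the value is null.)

NULL

FULL OUTER JOIN keeps every row from both sides; unmatched rows get NULL for the other side's columns.
Matching on p.sku = s.sku AND p.seg = s.seg.
Matched pairs: 0; unmatched p rows kept: 6; unmatched s rows kept: 5.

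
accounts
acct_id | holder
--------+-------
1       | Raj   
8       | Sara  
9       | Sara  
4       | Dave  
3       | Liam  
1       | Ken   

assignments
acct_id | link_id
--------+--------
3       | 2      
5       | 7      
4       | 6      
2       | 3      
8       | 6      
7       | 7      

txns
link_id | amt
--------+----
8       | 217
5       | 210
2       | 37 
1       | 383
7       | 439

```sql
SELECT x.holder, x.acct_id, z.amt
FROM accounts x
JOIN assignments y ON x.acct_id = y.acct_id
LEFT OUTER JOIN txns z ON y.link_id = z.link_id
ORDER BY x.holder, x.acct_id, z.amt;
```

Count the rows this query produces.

Evaluate left to right. First `accounts x INNER JOIN assignments y` on acct_id: 3 row(s).
Then LEFT JOIN `txns z` on link_id: each of those 3 rows is kept; rows whose y.link_id has no match in z get NULL for z's columns.
Result: 3 row(s).

3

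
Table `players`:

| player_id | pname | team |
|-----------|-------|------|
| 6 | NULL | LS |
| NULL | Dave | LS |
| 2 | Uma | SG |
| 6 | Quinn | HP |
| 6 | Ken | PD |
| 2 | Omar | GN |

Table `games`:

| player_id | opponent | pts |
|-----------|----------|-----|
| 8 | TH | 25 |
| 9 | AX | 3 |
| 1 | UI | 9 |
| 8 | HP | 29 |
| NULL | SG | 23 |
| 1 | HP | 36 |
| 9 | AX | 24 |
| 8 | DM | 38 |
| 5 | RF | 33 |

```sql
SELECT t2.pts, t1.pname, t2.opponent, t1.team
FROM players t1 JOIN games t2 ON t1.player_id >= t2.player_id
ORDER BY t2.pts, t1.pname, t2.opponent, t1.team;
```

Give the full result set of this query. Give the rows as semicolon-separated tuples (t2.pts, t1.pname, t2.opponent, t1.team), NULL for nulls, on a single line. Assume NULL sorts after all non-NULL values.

INNER JOIN keeps only pairs where the ON condition holds.
Matching on t1.player_id >= t2.player_id. A NULL in a compared column never satisfies the condition.
- t1 (player_id=6) pairs with 3 row(s) of t2.
- t1 (player_id=NULL) has no partner → excluded.
- t1 (player_id=2) pairs with 2 row(s) of t2.
- t1 (player_id=6) pairs with 3 row(s) of t2.
- t1 (player_id=6) pairs with 3 row(s) of t2.
- t1 (player_id=2) pairs with 2 row(s) of t2.

(9, Ken, UI, PD); (9, Omar, UI, GN); (9, Quinn, UI, HP); (9, Uma, UI, SG); (9, NULL, UI, LS); (33, Ken, RF, PD); (33, Quinn, RF, HP); (33, NULL, RF, LS); (36, Ken, HP, PD); (36, Omar, HP, GN); (36, Quinn, HP, HP); (36, Uma, HP, SG); (36, NULL, HP, LS)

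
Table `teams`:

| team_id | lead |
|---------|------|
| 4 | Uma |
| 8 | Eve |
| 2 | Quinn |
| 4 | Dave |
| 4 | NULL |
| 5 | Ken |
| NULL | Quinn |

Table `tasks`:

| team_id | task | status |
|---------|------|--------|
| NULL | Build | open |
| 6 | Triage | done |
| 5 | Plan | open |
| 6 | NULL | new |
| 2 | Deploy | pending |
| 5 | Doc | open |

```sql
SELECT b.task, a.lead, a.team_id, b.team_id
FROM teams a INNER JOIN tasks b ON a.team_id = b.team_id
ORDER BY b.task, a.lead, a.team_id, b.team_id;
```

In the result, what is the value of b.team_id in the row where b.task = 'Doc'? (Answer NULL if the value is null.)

5

INNER JOIN keeps only pairs where the ON condition holds.
Matching on a.team_id = b.team_id. A NULL in a compared column never satisfies the condition.
Matched pairs: 3.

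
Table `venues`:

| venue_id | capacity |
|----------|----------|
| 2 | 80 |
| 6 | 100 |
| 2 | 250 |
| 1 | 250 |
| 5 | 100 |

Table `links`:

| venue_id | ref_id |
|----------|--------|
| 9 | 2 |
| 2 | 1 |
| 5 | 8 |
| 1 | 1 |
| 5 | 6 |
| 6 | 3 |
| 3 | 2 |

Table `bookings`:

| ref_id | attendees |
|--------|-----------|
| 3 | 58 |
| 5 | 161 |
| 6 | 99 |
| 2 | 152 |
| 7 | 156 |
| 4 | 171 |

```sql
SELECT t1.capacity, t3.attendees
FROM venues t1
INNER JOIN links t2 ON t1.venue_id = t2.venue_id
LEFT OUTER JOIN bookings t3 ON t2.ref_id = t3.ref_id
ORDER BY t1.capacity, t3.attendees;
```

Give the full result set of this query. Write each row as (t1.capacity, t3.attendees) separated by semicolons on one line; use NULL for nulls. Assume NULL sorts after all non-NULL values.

Joins associate left-to-right: venues INNER JOIN links on venue_id gives 6 intermediate row(s).
Then LEFT JOIN `bookings t3` on ref_id: each of those 6 rows is kept; rows whose t2.ref_id has no match in t3 get NULL for t3's columns.

(80, NULL); (100, 58); (100, 99); (100, NULL); (250, NULL); (250, NULL)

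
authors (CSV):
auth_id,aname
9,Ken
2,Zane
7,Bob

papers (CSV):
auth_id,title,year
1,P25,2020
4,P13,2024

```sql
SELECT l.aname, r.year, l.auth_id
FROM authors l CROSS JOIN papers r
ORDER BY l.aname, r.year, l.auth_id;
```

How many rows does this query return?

6

CROSS JOIN pairs every row of `authors` with every row of `papers`: 3 × 2 = 6 rows.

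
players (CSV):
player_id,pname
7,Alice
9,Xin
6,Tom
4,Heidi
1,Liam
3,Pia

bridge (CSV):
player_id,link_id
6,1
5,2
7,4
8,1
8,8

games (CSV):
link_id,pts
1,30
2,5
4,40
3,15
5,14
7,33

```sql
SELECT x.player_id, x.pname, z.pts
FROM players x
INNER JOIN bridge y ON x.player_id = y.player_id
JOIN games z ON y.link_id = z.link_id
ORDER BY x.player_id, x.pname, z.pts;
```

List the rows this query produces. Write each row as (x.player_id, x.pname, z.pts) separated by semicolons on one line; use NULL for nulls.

Step 1 — x INNER JOIN y on player_id → 2 row(s).
Then INNER JOIN `games z` on link_id: keep only rows whose y.link_id appears in z.

(6, Tom, 30); (7, Alice, 40)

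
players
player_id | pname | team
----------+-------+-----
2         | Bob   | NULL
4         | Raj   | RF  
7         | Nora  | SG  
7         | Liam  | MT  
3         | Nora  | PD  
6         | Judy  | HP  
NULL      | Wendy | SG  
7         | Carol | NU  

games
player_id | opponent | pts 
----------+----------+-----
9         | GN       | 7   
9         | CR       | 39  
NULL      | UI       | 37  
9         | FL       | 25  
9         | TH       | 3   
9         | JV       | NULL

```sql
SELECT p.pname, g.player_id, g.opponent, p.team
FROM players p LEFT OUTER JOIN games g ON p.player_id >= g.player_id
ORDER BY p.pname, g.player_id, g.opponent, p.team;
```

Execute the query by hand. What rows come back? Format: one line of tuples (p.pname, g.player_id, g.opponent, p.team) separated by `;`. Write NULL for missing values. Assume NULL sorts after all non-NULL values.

LEFT JOIN keeps every row from `players`; unmatched rows get NULL for `games`'s columns.
Matching on p.player_id >= g.player_id. A NULL in a compared column never satisfies the condition.
Matched pairs: 0; unmatched p rows kept: 8.

(Bob, NULL, NULL, NULL); (Carol, NULL, NULL, NU); (Judy, NULL, NULL, HP); (Liam, NULL, NULL, MT); (Nora, NULL, NULL, PD); (Nora, NULL, NULL, SG); (Raj, NULL, NULL, RF); (Wendy, NULL, NULL, SG)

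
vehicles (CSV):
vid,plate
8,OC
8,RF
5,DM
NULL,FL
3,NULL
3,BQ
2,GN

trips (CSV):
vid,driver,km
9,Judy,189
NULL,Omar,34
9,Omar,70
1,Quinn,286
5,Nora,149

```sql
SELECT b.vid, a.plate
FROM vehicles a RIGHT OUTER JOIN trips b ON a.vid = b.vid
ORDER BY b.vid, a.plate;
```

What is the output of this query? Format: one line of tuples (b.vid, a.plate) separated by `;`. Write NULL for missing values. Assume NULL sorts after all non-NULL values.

RIGHT JOIN keeps every row from `trips`; unmatched rows get NULL for `vehicles`'s columns.
Matching on a.vid = b.vid. A NULL in a compared column never satisfies the condition.
Matched pairs: 1; unmatched b rows kept: 4.

(1, NULL); (5, DM); (9, NULL); (9, NULL); (NULL, NULL)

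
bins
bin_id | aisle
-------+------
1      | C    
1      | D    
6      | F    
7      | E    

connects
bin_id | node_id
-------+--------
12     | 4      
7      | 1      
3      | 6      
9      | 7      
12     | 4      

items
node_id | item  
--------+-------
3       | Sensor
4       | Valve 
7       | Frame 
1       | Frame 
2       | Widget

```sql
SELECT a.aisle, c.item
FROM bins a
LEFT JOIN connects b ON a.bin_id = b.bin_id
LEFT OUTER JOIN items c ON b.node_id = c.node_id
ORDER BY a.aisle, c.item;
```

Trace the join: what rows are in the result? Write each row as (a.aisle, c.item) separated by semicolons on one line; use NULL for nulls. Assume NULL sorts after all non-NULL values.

Joins associate left-to-right: bins LEFT JOIN connects on bin_id gives 4 intermediate row(s).
Then LEFT JOIN `items c` on node_id: each of those 4 rows is kept; rows whose b.node_id has no match in c get NULL for c's columns.

(C, NULL); (D, NULL); (E, Frame); (F, NULL)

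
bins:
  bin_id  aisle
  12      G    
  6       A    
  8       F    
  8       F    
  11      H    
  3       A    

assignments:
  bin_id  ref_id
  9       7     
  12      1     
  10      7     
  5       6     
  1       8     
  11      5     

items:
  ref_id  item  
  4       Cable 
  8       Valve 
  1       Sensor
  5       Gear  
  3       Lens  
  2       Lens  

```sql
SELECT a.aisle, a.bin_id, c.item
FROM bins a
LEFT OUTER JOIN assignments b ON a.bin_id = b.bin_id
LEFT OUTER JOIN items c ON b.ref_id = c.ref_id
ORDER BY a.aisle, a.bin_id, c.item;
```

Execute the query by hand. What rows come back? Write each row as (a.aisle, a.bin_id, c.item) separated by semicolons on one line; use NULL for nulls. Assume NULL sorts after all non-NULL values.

(A, 3, NULL); (A, 6, NULL); (F, 8, NULL); (F, 8, NULL); (G, 12, Sensor); (H, 11, Gear)

Evaluate left to right. First `bins a LEFT JOIN assignments b` on bin_id: 6 row(s).
Then LEFT JOIN `items c` on ref_id: each of those 6 rows is kept; rows whose b.ref_id has no match in c get NULL for c's columns.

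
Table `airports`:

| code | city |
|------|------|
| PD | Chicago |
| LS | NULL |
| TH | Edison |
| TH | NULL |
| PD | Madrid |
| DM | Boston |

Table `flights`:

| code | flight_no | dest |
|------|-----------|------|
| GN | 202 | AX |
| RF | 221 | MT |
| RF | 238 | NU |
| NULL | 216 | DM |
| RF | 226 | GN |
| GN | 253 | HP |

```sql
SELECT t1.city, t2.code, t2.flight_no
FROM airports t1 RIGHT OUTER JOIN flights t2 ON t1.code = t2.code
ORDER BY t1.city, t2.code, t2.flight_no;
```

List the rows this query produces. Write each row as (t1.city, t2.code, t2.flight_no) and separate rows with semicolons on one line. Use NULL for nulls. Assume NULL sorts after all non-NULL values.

RIGHT JOIN keeps every row from `flights`; unmatched rows get NULL for `airports`'s columns.
Matching on t1.code = t2.code. A NULL in a compared column never satisfies the condition.
- t1[0] code=PD → no match.
- t1[1] code=LS → no match.
- t1[2] code=TH → no match.
- t1[3] code=TH → no match.
- t1[4] code=PD → no match.
- t1[5] code=DM → no match.
- plus 6 unmatched t2 row(s), each kept with NULL t1 columns.
After projecting and ordering:
t1.city | t2.code | t2.flight_no
NULL | GN | 202
NULL | GN | 253
NULL | RF | 221
NULL | RF | 226
NULL | RF | 238
NULL | NULL | 216

(NULL, GN, 202); (NULL, GN, 253); (NULL, RF, 221); (NULL, RF, 226); (NULL, RF, 238); (NULL, NULL, 216)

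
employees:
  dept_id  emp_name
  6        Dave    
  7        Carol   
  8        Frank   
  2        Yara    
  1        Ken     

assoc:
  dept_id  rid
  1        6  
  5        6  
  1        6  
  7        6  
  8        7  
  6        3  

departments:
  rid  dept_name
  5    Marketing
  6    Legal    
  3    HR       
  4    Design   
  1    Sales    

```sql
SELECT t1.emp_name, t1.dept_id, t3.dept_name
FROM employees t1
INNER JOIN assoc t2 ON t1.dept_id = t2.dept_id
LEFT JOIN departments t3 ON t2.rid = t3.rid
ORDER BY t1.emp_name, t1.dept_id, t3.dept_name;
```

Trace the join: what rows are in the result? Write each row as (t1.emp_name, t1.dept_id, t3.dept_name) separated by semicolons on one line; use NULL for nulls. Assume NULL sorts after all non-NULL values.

(Carol, 7, Legal); (Dave, 6, HR); (Frank, 8, NULL); (Ken, 1, Legal); (Ken, 1, Legal)

Joins associate left-to-right: employees INNER JOIN assoc on dept_id gives 5 intermediate row(s).
Then LEFT JOIN `departments t3` on rid: each of those 5 rows is kept; rows whose t2.rid has no match in t3 get NULL for t3's columns.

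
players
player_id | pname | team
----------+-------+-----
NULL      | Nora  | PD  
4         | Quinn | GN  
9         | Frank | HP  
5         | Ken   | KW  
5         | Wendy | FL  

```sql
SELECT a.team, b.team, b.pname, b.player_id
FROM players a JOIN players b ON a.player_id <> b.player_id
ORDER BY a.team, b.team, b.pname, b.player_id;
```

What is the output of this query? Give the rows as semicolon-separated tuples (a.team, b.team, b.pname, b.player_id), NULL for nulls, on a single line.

(FL, GN, Quinn, 4); (FL, HP, Frank, 9); (GN, FL, Wendy, 5); (GN, HP, Frank, 9); (GN, KW, Ken, 5); (HP, FL, Wendy, 5); (HP, GN, Quinn, 4); (HP, KW, Ken, 5); (KW, GN, Quinn, 4); (KW, HP, Frank, 9)

INNER JOIN keeps only pairs where the ON condition holds.
Matching on a.player_id <> b.player_id. A NULL in a compared column never satisfies the condition.
Matched pairs: 10.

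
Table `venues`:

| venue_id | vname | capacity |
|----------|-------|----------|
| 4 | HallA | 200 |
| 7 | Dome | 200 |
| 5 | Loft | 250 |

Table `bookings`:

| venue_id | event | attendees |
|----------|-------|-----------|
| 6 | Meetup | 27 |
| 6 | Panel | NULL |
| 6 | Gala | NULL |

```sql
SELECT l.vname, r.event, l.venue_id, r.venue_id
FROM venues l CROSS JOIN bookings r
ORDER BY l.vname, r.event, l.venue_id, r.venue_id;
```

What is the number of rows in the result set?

9

CROSS JOIN pairs every row of `venues` with every row of `bookings`: 3 × 3 = 9 rows.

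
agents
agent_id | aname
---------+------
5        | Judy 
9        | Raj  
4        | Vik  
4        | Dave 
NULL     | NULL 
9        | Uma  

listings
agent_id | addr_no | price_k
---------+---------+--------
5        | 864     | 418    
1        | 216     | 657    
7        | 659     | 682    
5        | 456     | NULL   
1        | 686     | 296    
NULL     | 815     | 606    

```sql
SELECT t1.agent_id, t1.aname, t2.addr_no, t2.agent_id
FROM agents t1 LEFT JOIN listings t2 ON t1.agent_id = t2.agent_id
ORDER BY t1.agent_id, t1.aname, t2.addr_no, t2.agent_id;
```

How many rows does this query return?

7

LEFT JOIN keeps every row from `agents`; unmatched rows get NULL for `listings`'s columns.
Matching on t1.agent_id = t2.agent_id. A NULL in a compared column never satisfies the condition.
Matched pairs: 2; unmatched t1 rows kept: 5.
Total: 2 matched + 5 padded = 7 rows.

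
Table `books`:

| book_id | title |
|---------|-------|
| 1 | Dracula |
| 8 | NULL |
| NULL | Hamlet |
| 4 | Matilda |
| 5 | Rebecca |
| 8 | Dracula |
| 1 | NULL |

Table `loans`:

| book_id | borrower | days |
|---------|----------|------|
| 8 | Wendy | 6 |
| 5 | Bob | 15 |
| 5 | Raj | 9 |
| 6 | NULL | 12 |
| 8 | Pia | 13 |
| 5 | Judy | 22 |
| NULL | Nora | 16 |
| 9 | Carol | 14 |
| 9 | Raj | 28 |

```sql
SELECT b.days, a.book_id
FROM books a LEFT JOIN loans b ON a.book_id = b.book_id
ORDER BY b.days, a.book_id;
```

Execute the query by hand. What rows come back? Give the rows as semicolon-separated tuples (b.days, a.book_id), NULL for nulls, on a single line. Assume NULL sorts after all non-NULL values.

(6, 8); (6, 8); (9, 5); (13, 8); (13, 8); (15, 5); (22, 5); (NULL, 1); (NULL, 1); (NULL, 4); (NULL, NULL)

LEFT JOIN keeps every row from `books`; unmatched rows get NULL for `loans`'s columns.
Matching on a.book_id = b.book_id. A NULL in a compared column never satisfies the condition.
- a (book_id=1) has no partner → padded with NULL.
- a (book_id=8) pairs with 2 row(s) of b.
- a (book_id=NULL) has no partner → padded with NULL.
- a (book_id=4) has no partner → padded with NULL.
- a (book_id=5) pairs with 3 row(s) of b.
- a (book_id=8) pairs with 2 row(s) of b.
- a (book_id=1) has no partner → padded with NULL.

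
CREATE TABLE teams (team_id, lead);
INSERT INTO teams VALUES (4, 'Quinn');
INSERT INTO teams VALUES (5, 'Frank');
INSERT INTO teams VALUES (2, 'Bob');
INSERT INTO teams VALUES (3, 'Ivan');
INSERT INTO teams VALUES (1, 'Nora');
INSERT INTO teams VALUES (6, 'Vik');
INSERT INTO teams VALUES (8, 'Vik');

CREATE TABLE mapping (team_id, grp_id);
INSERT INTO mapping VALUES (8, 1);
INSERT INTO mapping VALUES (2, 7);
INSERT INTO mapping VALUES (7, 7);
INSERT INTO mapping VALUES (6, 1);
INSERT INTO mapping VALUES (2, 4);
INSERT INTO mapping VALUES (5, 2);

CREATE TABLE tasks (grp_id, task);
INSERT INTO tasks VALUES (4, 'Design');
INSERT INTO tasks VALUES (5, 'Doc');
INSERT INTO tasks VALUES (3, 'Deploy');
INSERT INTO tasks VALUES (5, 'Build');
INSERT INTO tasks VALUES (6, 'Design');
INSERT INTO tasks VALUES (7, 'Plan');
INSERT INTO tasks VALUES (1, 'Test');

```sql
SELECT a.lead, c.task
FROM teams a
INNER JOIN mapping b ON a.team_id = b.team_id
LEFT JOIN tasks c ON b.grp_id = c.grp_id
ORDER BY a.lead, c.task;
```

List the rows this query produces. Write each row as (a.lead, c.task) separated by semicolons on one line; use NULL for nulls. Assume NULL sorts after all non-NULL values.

Step 1 — a INNER JOIN b on team_id → 5 row(s).
Then LEFT JOIN `tasks c` on grp_id: each of those 5 rows is kept; rows whose b.grp_id has no match in c get NULL for c's columns.

(Bob, Design); (Bob, Plan); (Frank, NULL); (Vik, Test); (Vik, Test)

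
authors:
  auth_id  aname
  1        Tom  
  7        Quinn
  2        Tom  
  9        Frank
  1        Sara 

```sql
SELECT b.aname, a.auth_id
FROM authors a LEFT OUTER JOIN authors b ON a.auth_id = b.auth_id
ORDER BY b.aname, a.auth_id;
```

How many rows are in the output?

7

LEFT JOIN keeps every row from `authors a`; unmatched rows get NULL for `authors b`'s columns.
Matching on a.auth_id = b.auth_id.
- auth_id=1: 2 matching b row(s), so 2 row(s) emitted.
- auth_id=7: 1 matching b row(s), so 1 row(s) emitted.
- auth_id=2: 1 matching b row(s), so 1 row(s) emitted.
- auth_id=9: 1 matching b row(s), so 1 row(s) emitted.
- auth_id=1: 2 matching b row(s), so 2 row(s) emitted.
Total: 7 rows.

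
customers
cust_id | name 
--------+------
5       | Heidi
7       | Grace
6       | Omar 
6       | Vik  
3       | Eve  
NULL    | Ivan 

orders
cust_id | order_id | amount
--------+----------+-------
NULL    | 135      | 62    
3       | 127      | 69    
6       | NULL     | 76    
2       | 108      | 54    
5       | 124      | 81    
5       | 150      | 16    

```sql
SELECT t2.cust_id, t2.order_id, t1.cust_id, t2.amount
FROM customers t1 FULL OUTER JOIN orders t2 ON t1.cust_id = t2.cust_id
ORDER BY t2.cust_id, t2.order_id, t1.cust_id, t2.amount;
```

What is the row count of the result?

9

FULL OUTER JOIN keeps every row from both sides; unmatched rows get NULL for the other side's columns.
Matching on t1.cust_id = t2.cust_id. A NULL in a compared column never satisfies the condition.
Matched pairs: 5; unmatched t1 rows kept: 2; unmatched t2 rows kept: 2.
Total: 5 matched + 4 padded = 9 rows.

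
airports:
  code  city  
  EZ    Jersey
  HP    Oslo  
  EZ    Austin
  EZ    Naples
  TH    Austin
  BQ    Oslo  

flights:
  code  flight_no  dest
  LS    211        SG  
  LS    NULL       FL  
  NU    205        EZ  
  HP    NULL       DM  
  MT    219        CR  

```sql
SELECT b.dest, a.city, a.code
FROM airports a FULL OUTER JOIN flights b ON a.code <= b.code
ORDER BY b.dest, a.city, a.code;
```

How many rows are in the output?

26

FULL OUTER JOIN keeps every row from both sides; unmatched rows get NULL for the other side's columns.
Matching on a.code <= b.code.
- code=EZ: 5 matching b row(s), so 5 row(s) emitted.
- code=HP: 5 matching b row(s), so 5 row(s) emitted.
- code=EZ: 5 matching b row(s), so 5 row(s) emitted.
- code=EZ: 5 matching b row(s), so 5 row(s) emitted.
- code=TH: no b row matches, row kept with b columns NULL.
- code=BQ: 5 matching b row(s), so 5 row(s) emitted.
Total: 25 matched + 1 padded = 26 rows.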